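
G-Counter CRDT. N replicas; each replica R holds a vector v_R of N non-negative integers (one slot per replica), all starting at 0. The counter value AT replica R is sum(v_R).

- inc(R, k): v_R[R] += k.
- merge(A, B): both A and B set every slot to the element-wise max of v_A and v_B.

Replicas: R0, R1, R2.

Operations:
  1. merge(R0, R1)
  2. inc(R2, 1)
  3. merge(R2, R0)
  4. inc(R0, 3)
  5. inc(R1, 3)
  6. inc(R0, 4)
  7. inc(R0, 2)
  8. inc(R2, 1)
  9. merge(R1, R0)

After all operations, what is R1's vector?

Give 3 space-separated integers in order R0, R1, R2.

Op 1: merge R0<->R1 -> R0=(0,0,0) R1=(0,0,0)
Op 2: inc R2 by 1 -> R2=(0,0,1) value=1
Op 3: merge R2<->R0 -> R2=(0,0,1) R0=(0,0,1)
Op 4: inc R0 by 3 -> R0=(3,0,1) value=4
Op 5: inc R1 by 3 -> R1=(0,3,0) value=3
Op 6: inc R0 by 4 -> R0=(7,0,1) value=8
Op 7: inc R0 by 2 -> R0=(9,0,1) value=10
Op 8: inc R2 by 1 -> R2=(0,0,2) value=2
Op 9: merge R1<->R0 -> R1=(9,3,1) R0=(9,3,1)

Answer: 9 3 1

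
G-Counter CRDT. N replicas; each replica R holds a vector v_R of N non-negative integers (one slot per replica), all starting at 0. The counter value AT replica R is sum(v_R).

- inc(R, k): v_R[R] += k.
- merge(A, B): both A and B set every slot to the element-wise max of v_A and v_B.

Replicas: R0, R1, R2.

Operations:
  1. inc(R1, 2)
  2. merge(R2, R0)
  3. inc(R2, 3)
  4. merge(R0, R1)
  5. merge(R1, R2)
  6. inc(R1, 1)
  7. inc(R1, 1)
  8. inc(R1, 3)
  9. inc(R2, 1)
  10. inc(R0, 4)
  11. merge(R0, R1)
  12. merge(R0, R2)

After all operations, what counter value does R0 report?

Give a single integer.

Op 1: inc R1 by 2 -> R1=(0,2,0) value=2
Op 2: merge R2<->R0 -> R2=(0,0,0) R0=(0,0,0)
Op 3: inc R2 by 3 -> R2=(0,0,3) value=3
Op 4: merge R0<->R1 -> R0=(0,2,0) R1=(0,2,0)
Op 5: merge R1<->R2 -> R1=(0,2,3) R2=(0,2,3)
Op 6: inc R1 by 1 -> R1=(0,3,3) value=6
Op 7: inc R1 by 1 -> R1=(0,4,3) value=7
Op 8: inc R1 by 3 -> R1=(0,7,3) value=10
Op 9: inc R2 by 1 -> R2=(0,2,4) value=6
Op 10: inc R0 by 4 -> R0=(4,2,0) value=6
Op 11: merge R0<->R1 -> R0=(4,7,3) R1=(4,7,3)
Op 12: merge R0<->R2 -> R0=(4,7,4) R2=(4,7,4)

Answer: 15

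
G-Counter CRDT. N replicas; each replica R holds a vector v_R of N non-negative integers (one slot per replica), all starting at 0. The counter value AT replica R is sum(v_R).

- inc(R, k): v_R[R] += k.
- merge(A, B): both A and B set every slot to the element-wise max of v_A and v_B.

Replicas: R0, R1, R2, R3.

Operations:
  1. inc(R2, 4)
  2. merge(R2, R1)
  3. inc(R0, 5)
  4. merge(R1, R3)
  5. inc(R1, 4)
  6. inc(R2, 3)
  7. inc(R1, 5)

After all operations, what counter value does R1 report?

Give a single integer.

Answer: 13

Derivation:
Op 1: inc R2 by 4 -> R2=(0,0,4,0) value=4
Op 2: merge R2<->R1 -> R2=(0,0,4,0) R1=(0,0,4,0)
Op 3: inc R0 by 5 -> R0=(5,0,0,0) value=5
Op 4: merge R1<->R3 -> R1=(0,0,4,0) R3=(0,0,4,0)
Op 5: inc R1 by 4 -> R1=(0,4,4,0) value=8
Op 6: inc R2 by 3 -> R2=(0,0,7,0) value=7
Op 7: inc R1 by 5 -> R1=(0,9,4,0) value=13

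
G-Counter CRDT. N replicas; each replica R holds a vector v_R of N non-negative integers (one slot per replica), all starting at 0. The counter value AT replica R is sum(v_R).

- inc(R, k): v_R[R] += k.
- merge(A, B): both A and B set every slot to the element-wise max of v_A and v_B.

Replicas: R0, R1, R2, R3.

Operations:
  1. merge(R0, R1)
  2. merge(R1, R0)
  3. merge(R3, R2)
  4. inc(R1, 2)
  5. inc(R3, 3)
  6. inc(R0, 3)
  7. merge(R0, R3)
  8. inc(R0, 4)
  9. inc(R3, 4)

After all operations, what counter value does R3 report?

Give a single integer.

Op 1: merge R0<->R1 -> R0=(0,0,0,0) R1=(0,0,0,0)
Op 2: merge R1<->R0 -> R1=(0,0,0,0) R0=(0,0,0,0)
Op 3: merge R3<->R2 -> R3=(0,0,0,0) R2=(0,0,0,0)
Op 4: inc R1 by 2 -> R1=(0,2,0,0) value=2
Op 5: inc R3 by 3 -> R3=(0,0,0,3) value=3
Op 6: inc R0 by 3 -> R0=(3,0,0,0) value=3
Op 7: merge R0<->R3 -> R0=(3,0,0,3) R3=(3,0,0,3)
Op 8: inc R0 by 4 -> R0=(7,0,0,3) value=10
Op 9: inc R3 by 4 -> R3=(3,0,0,7) value=10

Answer: 10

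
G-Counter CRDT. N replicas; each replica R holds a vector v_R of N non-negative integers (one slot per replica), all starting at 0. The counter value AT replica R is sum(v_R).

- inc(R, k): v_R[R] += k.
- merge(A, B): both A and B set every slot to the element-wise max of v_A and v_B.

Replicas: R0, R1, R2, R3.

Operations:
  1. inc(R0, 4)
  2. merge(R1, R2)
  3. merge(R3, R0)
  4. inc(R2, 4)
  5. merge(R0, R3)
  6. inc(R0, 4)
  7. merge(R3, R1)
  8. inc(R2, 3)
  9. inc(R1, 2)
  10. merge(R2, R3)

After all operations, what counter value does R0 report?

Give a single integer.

Answer: 8

Derivation:
Op 1: inc R0 by 4 -> R0=(4,0,0,0) value=4
Op 2: merge R1<->R2 -> R1=(0,0,0,0) R2=(0,0,0,0)
Op 3: merge R3<->R0 -> R3=(4,0,0,0) R0=(4,0,0,0)
Op 4: inc R2 by 4 -> R2=(0,0,4,0) value=4
Op 5: merge R0<->R3 -> R0=(4,0,0,0) R3=(4,0,0,0)
Op 6: inc R0 by 4 -> R0=(8,0,0,0) value=8
Op 7: merge R3<->R1 -> R3=(4,0,0,0) R1=(4,0,0,0)
Op 8: inc R2 by 3 -> R2=(0,0,7,0) value=7
Op 9: inc R1 by 2 -> R1=(4,2,0,0) value=6
Op 10: merge R2<->R3 -> R2=(4,0,7,0) R3=(4,0,7,0)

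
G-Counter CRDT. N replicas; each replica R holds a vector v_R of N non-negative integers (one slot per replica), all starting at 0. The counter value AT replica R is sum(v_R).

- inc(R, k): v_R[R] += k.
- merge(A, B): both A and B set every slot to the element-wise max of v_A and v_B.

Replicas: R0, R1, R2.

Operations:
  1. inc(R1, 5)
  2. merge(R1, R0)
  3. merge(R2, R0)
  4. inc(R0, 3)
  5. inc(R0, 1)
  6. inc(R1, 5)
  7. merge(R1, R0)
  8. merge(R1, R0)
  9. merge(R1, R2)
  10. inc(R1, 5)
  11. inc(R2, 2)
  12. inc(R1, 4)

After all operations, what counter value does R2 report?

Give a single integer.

Op 1: inc R1 by 5 -> R1=(0,5,0) value=5
Op 2: merge R1<->R0 -> R1=(0,5,0) R0=(0,5,0)
Op 3: merge R2<->R0 -> R2=(0,5,0) R0=(0,5,0)
Op 4: inc R0 by 3 -> R0=(3,5,0) value=8
Op 5: inc R0 by 1 -> R0=(4,5,0) value=9
Op 6: inc R1 by 5 -> R1=(0,10,0) value=10
Op 7: merge R1<->R0 -> R1=(4,10,0) R0=(4,10,0)
Op 8: merge R1<->R0 -> R1=(4,10,0) R0=(4,10,0)
Op 9: merge R1<->R2 -> R1=(4,10,0) R2=(4,10,0)
Op 10: inc R1 by 5 -> R1=(4,15,0) value=19
Op 11: inc R2 by 2 -> R2=(4,10,2) value=16
Op 12: inc R1 by 4 -> R1=(4,19,0) value=23

Answer: 16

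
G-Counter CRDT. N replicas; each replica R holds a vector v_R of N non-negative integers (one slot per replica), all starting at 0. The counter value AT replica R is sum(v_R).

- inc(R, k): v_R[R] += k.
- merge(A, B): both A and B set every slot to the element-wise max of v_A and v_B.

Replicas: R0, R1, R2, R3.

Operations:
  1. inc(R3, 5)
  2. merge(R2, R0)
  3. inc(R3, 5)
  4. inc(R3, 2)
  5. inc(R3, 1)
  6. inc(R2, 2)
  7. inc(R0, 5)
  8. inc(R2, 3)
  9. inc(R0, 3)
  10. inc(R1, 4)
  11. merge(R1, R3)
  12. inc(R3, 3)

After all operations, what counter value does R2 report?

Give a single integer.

Answer: 5

Derivation:
Op 1: inc R3 by 5 -> R3=(0,0,0,5) value=5
Op 2: merge R2<->R0 -> R2=(0,0,0,0) R0=(0,0,0,0)
Op 3: inc R3 by 5 -> R3=(0,0,0,10) value=10
Op 4: inc R3 by 2 -> R3=(0,0,0,12) value=12
Op 5: inc R3 by 1 -> R3=(0,0,0,13) value=13
Op 6: inc R2 by 2 -> R2=(0,0,2,0) value=2
Op 7: inc R0 by 5 -> R0=(5,0,0,0) value=5
Op 8: inc R2 by 3 -> R2=(0,0,5,0) value=5
Op 9: inc R0 by 3 -> R0=(8,0,0,0) value=8
Op 10: inc R1 by 4 -> R1=(0,4,0,0) value=4
Op 11: merge R1<->R3 -> R1=(0,4,0,13) R3=(0,4,0,13)
Op 12: inc R3 by 3 -> R3=(0,4,0,16) value=20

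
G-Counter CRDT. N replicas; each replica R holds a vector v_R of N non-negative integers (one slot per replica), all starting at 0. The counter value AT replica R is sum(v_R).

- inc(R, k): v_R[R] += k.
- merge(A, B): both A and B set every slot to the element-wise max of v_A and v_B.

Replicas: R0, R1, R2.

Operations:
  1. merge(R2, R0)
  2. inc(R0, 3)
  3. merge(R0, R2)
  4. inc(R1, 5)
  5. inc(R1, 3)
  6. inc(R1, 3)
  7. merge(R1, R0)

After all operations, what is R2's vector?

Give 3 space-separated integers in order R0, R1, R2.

Op 1: merge R2<->R0 -> R2=(0,0,0) R0=(0,0,0)
Op 2: inc R0 by 3 -> R0=(3,0,0) value=3
Op 3: merge R0<->R2 -> R0=(3,0,0) R2=(3,0,0)
Op 4: inc R1 by 5 -> R1=(0,5,0) value=5
Op 5: inc R1 by 3 -> R1=(0,8,0) value=8
Op 6: inc R1 by 3 -> R1=(0,11,0) value=11
Op 7: merge R1<->R0 -> R1=(3,11,0) R0=(3,11,0)

Answer: 3 0 0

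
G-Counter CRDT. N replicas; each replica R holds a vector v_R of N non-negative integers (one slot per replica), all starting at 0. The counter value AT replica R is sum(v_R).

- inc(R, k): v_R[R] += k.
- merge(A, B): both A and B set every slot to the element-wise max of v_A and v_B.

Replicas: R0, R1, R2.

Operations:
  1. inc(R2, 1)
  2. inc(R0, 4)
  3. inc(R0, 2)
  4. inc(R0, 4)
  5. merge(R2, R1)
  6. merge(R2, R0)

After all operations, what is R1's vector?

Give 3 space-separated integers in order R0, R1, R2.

Op 1: inc R2 by 1 -> R2=(0,0,1) value=1
Op 2: inc R0 by 4 -> R0=(4,0,0) value=4
Op 3: inc R0 by 2 -> R0=(6,0,0) value=6
Op 4: inc R0 by 4 -> R0=(10,0,0) value=10
Op 5: merge R2<->R1 -> R2=(0,0,1) R1=(0,0,1)
Op 6: merge R2<->R0 -> R2=(10,0,1) R0=(10,0,1)

Answer: 0 0 1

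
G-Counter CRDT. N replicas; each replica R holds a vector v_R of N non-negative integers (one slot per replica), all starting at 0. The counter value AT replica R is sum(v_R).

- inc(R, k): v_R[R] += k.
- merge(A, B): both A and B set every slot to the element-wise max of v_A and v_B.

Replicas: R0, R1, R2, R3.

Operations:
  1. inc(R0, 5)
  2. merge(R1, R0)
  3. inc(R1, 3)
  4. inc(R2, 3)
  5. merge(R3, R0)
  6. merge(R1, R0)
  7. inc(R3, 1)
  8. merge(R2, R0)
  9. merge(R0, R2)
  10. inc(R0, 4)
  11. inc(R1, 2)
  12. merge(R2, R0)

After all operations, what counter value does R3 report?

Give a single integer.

Op 1: inc R0 by 5 -> R0=(5,0,0,0) value=5
Op 2: merge R1<->R0 -> R1=(5,0,0,0) R0=(5,0,0,0)
Op 3: inc R1 by 3 -> R1=(5,3,0,0) value=8
Op 4: inc R2 by 3 -> R2=(0,0,3,0) value=3
Op 5: merge R3<->R0 -> R3=(5,0,0,0) R0=(5,0,0,0)
Op 6: merge R1<->R0 -> R1=(5,3,0,0) R0=(5,3,0,0)
Op 7: inc R3 by 1 -> R3=(5,0,0,1) value=6
Op 8: merge R2<->R0 -> R2=(5,3,3,0) R0=(5,3,3,0)
Op 9: merge R0<->R2 -> R0=(5,3,3,0) R2=(5,3,3,0)
Op 10: inc R0 by 4 -> R0=(9,3,3,0) value=15
Op 11: inc R1 by 2 -> R1=(5,5,0,0) value=10
Op 12: merge R2<->R0 -> R2=(9,3,3,0) R0=(9,3,3,0)

Answer: 6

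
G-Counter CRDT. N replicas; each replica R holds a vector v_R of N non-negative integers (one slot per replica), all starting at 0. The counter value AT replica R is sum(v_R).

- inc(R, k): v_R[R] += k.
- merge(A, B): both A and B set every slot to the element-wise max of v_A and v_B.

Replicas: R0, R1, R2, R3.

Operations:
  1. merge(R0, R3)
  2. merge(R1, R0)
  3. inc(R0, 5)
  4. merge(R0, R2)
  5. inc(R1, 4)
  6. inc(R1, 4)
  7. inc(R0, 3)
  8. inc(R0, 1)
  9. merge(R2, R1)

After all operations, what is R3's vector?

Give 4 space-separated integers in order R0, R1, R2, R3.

Op 1: merge R0<->R3 -> R0=(0,0,0,0) R3=(0,0,0,0)
Op 2: merge R1<->R0 -> R1=(0,0,0,0) R0=(0,0,0,0)
Op 3: inc R0 by 5 -> R0=(5,0,0,0) value=5
Op 4: merge R0<->R2 -> R0=(5,0,0,0) R2=(5,0,0,0)
Op 5: inc R1 by 4 -> R1=(0,4,0,0) value=4
Op 6: inc R1 by 4 -> R1=(0,8,0,0) value=8
Op 7: inc R0 by 3 -> R0=(8,0,0,0) value=8
Op 8: inc R0 by 1 -> R0=(9,0,0,0) value=9
Op 9: merge R2<->R1 -> R2=(5,8,0,0) R1=(5,8,0,0)

Answer: 0 0 0 0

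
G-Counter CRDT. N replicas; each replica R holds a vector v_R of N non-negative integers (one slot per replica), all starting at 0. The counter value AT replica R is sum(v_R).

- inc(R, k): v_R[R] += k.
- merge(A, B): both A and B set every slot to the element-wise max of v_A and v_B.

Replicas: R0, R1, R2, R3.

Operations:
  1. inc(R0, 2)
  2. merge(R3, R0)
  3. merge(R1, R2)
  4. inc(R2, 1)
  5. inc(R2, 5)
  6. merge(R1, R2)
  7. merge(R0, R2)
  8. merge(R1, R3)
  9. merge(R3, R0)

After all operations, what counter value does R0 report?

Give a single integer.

Answer: 8

Derivation:
Op 1: inc R0 by 2 -> R0=(2,0,0,0) value=2
Op 2: merge R3<->R0 -> R3=(2,0,0,0) R0=(2,0,0,0)
Op 3: merge R1<->R2 -> R1=(0,0,0,0) R2=(0,0,0,0)
Op 4: inc R2 by 1 -> R2=(0,0,1,0) value=1
Op 5: inc R2 by 5 -> R2=(0,0,6,0) value=6
Op 6: merge R1<->R2 -> R1=(0,0,6,0) R2=(0,0,6,0)
Op 7: merge R0<->R2 -> R0=(2,0,6,0) R2=(2,0,6,0)
Op 8: merge R1<->R3 -> R1=(2,0,6,0) R3=(2,0,6,0)
Op 9: merge R3<->R0 -> R3=(2,0,6,0) R0=(2,0,6,0)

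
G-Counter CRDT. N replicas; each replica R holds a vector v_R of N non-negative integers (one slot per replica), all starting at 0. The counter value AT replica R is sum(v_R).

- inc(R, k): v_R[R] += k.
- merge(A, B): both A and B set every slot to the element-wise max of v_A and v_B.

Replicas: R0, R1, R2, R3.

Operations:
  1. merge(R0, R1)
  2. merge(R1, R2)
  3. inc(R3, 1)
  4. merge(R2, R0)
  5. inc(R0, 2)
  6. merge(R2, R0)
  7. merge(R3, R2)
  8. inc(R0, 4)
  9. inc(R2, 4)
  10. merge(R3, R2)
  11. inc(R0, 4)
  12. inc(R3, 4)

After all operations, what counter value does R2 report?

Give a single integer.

Answer: 7

Derivation:
Op 1: merge R0<->R1 -> R0=(0,0,0,0) R1=(0,0,0,0)
Op 2: merge R1<->R2 -> R1=(0,0,0,0) R2=(0,0,0,0)
Op 3: inc R3 by 1 -> R3=(0,0,0,1) value=1
Op 4: merge R2<->R0 -> R2=(0,0,0,0) R0=(0,0,0,0)
Op 5: inc R0 by 2 -> R0=(2,0,0,0) value=2
Op 6: merge R2<->R0 -> R2=(2,0,0,0) R0=(2,0,0,0)
Op 7: merge R3<->R2 -> R3=(2,0,0,1) R2=(2,0,0,1)
Op 8: inc R0 by 4 -> R0=(6,0,0,0) value=6
Op 9: inc R2 by 4 -> R2=(2,0,4,1) value=7
Op 10: merge R3<->R2 -> R3=(2,0,4,1) R2=(2,0,4,1)
Op 11: inc R0 by 4 -> R0=(10,0,0,0) value=10
Op 12: inc R3 by 4 -> R3=(2,0,4,5) value=11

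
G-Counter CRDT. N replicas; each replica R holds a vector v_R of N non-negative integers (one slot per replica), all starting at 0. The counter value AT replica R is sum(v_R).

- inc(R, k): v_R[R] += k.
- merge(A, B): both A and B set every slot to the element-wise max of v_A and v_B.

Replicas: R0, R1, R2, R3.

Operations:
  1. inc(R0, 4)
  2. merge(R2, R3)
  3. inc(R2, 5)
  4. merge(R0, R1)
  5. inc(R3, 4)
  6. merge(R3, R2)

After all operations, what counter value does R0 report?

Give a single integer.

Op 1: inc R0 by 4 -> R0=(4,0,0,0) value=4
Op 2: merge R2<->R3 -> R2=(0,0,0,0) R3=(0,0,0,0)
Op 3: inc R2 by 5 -> R2=(0,0,5,0) value=5
Op 4: merge R0<->R1 -> R0=(4,0,0,0) R1=(4,0,0,0)
Op 5: inc R3 by 4 -> R3=(0,0,0,4) value=4
Op 6: merge R3<->R2 -> R3=(0,0,5,4) R2=(0,0,5,4)

Answer: 4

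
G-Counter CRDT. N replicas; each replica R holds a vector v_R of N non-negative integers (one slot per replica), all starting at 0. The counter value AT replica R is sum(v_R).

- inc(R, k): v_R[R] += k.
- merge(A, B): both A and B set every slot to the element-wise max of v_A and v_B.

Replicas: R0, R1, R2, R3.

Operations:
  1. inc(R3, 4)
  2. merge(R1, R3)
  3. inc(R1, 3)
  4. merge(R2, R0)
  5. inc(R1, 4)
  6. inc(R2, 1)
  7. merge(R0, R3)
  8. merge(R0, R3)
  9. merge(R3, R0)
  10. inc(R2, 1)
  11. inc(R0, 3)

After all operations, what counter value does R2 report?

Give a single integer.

Answer: 2

Derivation:
Op 1: inc R3 by 4 -> R3=(0,0,0,4) value=4
Op 2: merge R1<->R3 -> R1=(0,0,0,4) R3=(0,0,0,4)
Op 3: inc R1 by 3 -> R1=(0,3,0,4) value=7
Op 4: merge R2<->R0 -> R2=(0,0,0,0) R0=(0,0,0,0)
Op 5: inc R1 by 4 -> R1=(0,7,0,4) value=11
Op 6: inc R2 by 1 -> R2=(0,0,1,0) value=1
Op 7: merge R0<->R3 -> R0=(0,0,0,4) R3=(0,0,0,4)
Op 8: merge R0<->R3 -> R0=(0,0,0,4) R3=(0,0,0,4)
Op 9: merge R3<->R0 -> R3=(0,0,0,4) R0=(0,0,0,4)
Op 10: inc R2 by 1 -> R2=(0,0,2,0) value=2
Op 11: inc R0 by 3 -> R0=(3,0,0,4) value=7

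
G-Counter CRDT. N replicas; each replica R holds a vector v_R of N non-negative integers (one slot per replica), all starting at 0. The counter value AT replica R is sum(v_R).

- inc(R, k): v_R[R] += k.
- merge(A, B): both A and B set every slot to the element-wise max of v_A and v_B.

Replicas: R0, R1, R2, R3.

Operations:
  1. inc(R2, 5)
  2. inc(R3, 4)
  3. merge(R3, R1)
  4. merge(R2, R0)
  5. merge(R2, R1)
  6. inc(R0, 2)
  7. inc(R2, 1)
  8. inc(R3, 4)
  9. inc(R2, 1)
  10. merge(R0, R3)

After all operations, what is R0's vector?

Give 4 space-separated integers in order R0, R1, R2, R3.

Op 1: inc R2 by 5 -> R2=(0,0,5,0) value=5
Op 2: inc R3 by 4 -> R3=(0,0,0,4) value=4
Op 3: merge R3<->R1 -> R3=(0,0,0,4) R1=(0,0,0,4)
Op 4: merge R2<->R0 -> R2=(0,0,5,0) R0=(0,0,5,0)
Op 5: merge R2<->R1 -> R2=(0,0,5,4) R1=(0,0,5,4)
Op 6: inc R0 by 2 -> R0=(2,0,5,0) value=7
Op 7: inc R2 by 1 -> R2=(0,0,6,4) value=10
Op 8: inc R3 by 4 -> R3=(0,0,0,8) value=8
Op 9: inc R2 by 1 -> R2=(0,0,7,4) value=11
Op 10: merge R0<->R3 -> R0=(2,0,5,8) R3=(2,0,5,8)

Answer: 2 0 5 8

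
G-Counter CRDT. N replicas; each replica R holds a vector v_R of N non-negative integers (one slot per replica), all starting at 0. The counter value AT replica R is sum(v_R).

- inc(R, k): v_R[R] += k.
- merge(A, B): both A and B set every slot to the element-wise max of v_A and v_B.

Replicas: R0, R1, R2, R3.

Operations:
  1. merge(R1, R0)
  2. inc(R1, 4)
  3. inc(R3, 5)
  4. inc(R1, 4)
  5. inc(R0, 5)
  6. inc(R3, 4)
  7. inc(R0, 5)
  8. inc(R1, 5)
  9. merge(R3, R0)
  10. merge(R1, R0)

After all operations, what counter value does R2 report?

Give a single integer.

Op 1: merge R1<->R0 -> R1=(0,0,0,0) R0=(0,0,0,0)
Op 2: inc R1 by 4 -> R1=(0,4,0,0) value=4
Op 3: inc R3 by 5 -> R3=(0,0,0,5) value=5
Op 4: inc R1 by 4 -> R1=(0,8,0,0) value=8
Op 5: inc R0 by 5 -> R0=(5,0,0,0) value=5
Op 6: inc R3 by 4 -> R3=(0,0,0,9) value=9
Op 7: inc R0 by 5 -> R0=(10,0,0,0) value=10
Op 8: inc R1 by 5 -> R1=(0,13,0,0) value=13
Op 9: merge R3<->R0 -> R3=(10,0,0,9) R0=(10,0,0,9)
Op 10: merge R1<->R0 -> R1=(10,13,0,9) R0=(10,13,0,9)

Answer: 0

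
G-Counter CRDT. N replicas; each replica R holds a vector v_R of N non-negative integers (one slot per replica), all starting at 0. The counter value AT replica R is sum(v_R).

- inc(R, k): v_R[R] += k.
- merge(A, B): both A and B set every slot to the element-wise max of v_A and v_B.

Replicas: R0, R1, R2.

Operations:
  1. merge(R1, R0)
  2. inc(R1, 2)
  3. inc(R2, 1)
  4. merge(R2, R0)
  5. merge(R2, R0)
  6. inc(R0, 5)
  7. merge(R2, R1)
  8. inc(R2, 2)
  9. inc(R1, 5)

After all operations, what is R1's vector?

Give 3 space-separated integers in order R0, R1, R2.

Answer: 0 7 1

Derivation:
Op 1: merge R1<->R0 -> R1=(0,0,0) R0=(0,0,0)
Op 2: inc R1 by 2 -> R1=(0,2,0) value=2
Op 3: inc R2 by 1 -> R2=(0,0,1) value=1
Op 4: merge R2<->R0 -> R2=(0,0,1) R0=(0,0,1)
Op 5: merge R2<->R0 -> R2=(0,0,1) R0=(0,0,1)
Op 6: inc R0 by 5 -> R0=(5,0,1) value=6
Op 7: merge R2<->R1 -> R2=(0,2,1) R1=(0,2,1)
Op 8: inc R2 by 2 -> R2=(0,2,3) value=5
Op 9: inc R1 by 5 -> R1=(0,7,1) value=8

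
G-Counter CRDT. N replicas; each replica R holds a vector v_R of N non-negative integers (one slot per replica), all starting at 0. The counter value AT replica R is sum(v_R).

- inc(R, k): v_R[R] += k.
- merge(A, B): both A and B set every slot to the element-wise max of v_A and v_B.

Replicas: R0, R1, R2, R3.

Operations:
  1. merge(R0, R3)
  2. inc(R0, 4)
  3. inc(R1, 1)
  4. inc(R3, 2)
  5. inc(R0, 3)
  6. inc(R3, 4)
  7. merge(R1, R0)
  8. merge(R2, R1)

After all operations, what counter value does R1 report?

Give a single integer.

Answer: 8

Derivation:
Op 1: merge R0<->R3 -> R0=(0,0,0,0) R3=(0,0,0,0)
Op 2: inc R0 by 4 -> R0=(4,0,0,0) value=4
Op 3: inc R1 by 1 -> R1=(0,1,0,0) value=1
Op 4: inc R3 by 2 -> R3=(0,0,0,2) value=2
Op 5: inc R0 by 3 -> R0=(7,0,0,0) value=7
Op 6: inc R3 by 4 -> R3=(0,0,0,6) value=6
Op 7: merge R1<->R0 -> R1=(7,1,0,0) R0=(7,1,0,0)
Op 8: merge R2<->R1 -> R2=(7,1,0,0) R1=(7,1,0,0)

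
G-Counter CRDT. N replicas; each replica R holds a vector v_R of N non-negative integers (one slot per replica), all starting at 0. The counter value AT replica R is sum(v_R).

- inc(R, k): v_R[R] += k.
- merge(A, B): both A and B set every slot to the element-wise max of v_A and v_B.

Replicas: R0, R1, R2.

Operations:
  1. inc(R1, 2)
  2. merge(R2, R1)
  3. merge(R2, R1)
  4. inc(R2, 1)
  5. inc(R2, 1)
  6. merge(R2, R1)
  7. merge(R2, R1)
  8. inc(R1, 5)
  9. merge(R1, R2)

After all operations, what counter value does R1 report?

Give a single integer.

Answer: 9

Derivation:
Op 1: inc R1 by 2 -> R1=(0,2,0) value=2
Op 2: merge R2<->R1 -> R2=(0,2,0) R1=(0,2,0)
Op 3: merge R2<->R1 -> R2=(0,2,0) R1=(0,2,0)
Op 4: inc R2 by 1 -> R2=(0,2,1) value=3
Op 5: inc R2 by 1 -> R2=(0,2,2) value=4
Op 6: merge R2<->R1 -> R2=(0,2,2) R1=(0,2,2)
Op 7: merge R2<->R1 -> R2=(0,2,2) R1=(0,2,2)
Op 8: inc R1 by 5 -> R1=(0,7,2) value=9
Op 9: merge R1<->R2 -> R1=(0,7,2) R2=(0,7,2)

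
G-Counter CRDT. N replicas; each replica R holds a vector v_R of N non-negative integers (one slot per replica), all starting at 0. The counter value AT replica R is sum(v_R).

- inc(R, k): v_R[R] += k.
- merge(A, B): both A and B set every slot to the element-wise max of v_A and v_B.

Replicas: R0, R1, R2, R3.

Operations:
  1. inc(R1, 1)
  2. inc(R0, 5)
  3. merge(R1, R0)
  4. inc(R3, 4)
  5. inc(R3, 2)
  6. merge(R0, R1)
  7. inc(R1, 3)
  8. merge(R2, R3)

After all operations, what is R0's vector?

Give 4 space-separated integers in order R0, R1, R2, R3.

Op 1: inc R1 by 1 -> R1=(0,1,0,0) value=1
Op 2: inc R0 by 5 -> R0=(5,0,0,0) value=5
Op 3: merge R1<->R0 -> R1=(5,1,0,0) R0=(5,1,0,0)
Op 4: inc R3 by 4 -> R3=(0,0,0,4) value=4
Op 5: inc R3 by 2 -> R3=(0,0,0,6) value=6
Op 6: merge R0<->R1 -> R0=(5,1,0,0) R1=(5,1,0,0)
Op 7: inc R1 by 3 -> R1=(5,4,0,0) value=9
Op 8: merge R2<->R3 -> R2=(0,0,0,6) R3=(0,0,0,6)

Answer: 5 1 0 0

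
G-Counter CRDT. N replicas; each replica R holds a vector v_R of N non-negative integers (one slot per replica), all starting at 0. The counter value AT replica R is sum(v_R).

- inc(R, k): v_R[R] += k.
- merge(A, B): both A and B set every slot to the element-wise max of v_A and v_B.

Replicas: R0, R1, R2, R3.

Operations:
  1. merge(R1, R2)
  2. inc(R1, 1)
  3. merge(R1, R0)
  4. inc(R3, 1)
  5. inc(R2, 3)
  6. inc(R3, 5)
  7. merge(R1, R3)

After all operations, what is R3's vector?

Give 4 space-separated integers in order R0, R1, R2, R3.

Op 1: merge R1<->R2 -> R1=(0,0,0,0) R2=(0,0,0,0)
Op 2: inc R1 by 1 -> R1=(0,1,0,0) value=1
Op 3: merge R1<->R0 -> R1=(0,1,0,0) R0=(0,1,0,0)
Op 4: inc R3 by 1 -> R3=(0,0,0,1) value=1
Op 5: inc R2 by 3 -> R2=(0,0,3,0) value=3
Op 6: inc R3 by 5 -> R3=(0,0,0,6) value=6
Op 7: merge R1<->R3 -> R1=(0,1,0,6) R3=(0,1,0,6)

Answer: 0 1 0 6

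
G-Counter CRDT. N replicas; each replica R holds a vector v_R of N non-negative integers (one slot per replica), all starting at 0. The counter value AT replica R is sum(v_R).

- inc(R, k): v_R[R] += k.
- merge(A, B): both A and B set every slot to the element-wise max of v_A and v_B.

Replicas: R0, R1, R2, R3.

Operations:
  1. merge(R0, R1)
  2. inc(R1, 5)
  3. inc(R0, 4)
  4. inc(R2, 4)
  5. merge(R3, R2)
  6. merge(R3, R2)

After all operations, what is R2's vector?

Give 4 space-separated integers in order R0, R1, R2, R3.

Answer: 0 0 4 0

Derivation:
Op 1: merge R0<->R1 -> R0=(0,0,0,0) R1=(0,0,0,0)
Op 2: inc R1 by 5 -> R1=(0,5,0,0) value=5
Op 3: inc R0 by 4 -> R0=(4,0,0,0) value=4
Op 4: inc R2 by 4 -> R2=(0,0,4,0) value=4
Op 5: merge R3<->R2 -> R3=(0,0,4,0) R2=(0,0,4,0)
Op 6: merge R3<->R2 -> R3=(0,0,4,0) R2=(0,0,4,0)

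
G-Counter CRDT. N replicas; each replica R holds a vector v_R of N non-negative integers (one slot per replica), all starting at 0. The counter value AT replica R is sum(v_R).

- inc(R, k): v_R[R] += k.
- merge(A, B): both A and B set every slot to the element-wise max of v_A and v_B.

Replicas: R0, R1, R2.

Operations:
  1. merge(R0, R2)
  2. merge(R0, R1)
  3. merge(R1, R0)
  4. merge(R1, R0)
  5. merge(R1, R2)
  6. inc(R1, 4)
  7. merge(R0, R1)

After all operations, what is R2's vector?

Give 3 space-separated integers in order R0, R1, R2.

Answer: 0 0 0

Derivation:
Op 1: merge R0<->R2 -> R0=(0,0,0) R2=(0,0,0)
Op 2: merge R0<->R1 -> R0=(0,0,0) R1=(0,0,0)
Op 3: merge R1<->R0 -> R1=(0,0,0) R0=(0,0,0)
Op 4: merge R1<->R0 -> R1=(0,0,0) R0=(0,0,0)
Op 5: merge R1<->R2 -> R1=(0,0,0) R2=(0,0,0)
Op 6: inc R1 by 4 -> R1=(0,4,0) value=4
Op 7: merge R0<->R1 -> R0=(0,4,0) R1=(0,4,0)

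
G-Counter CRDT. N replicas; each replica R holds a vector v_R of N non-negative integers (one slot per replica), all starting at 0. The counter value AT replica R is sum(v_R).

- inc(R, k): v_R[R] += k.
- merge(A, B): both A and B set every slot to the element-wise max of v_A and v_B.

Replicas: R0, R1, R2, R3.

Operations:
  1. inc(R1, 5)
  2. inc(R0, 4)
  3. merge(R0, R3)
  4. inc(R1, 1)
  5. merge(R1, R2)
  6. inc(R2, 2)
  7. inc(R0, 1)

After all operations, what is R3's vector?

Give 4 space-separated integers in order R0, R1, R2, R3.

Answer: 4 0 0 0

Derivation:
Op 1: inc R1 by 5 -> R1=(0,5,0,0) value=5
Op 2: inc R0 by 4 -> R0=(4,0,0,0) value=4
Op 3: merge R0<->R3 -> R0=(4,0,0,0) R3=(4,0,0,0)
Op 4: inc R1 by 1 -> R1=(0,6,0,0) value=6
Op 5: merge R1<->R2 -> R1=(0,6,0,0) R2=(0,6,0,0)
Op 6: inc R2 by 2 -> R2=(0,6,2,0) value=8
Op 7: inc R0 by 1 -> R0=(5,0,0,0) value=5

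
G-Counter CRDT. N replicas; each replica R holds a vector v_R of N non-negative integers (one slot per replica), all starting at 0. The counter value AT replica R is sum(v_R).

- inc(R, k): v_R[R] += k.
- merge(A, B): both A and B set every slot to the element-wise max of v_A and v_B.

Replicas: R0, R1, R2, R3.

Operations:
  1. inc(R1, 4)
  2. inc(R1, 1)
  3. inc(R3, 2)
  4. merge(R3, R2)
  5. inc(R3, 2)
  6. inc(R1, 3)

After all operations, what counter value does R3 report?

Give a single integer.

Answer: 4

Derivation:
Op 1: inc R1 by 4 -> R1=(0,4,0,0) value=4
Op 2: inc R1 by 1 -> R1=(0,5,0,0) value=5
Op 3: inc R3 by 2 -> R3=(0,0,0,2) value=2
Op 4: merge R3<->R2 -> R3=(0,0,0,2) R2=(0,0,0,2)
Op 5: inc R3 by 2 -> R3=(0,0,0,4) value=4
Op 6: inc R1 by 3 -> R1=(0,8,0,0) value=8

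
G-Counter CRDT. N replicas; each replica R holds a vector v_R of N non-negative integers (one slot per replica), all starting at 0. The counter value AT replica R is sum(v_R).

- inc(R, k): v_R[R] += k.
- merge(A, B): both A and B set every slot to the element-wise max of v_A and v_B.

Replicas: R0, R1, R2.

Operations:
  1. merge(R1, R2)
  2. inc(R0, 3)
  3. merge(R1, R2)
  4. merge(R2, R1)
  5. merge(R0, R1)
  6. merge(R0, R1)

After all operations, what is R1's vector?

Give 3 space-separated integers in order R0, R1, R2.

Op 1: merge R1<->R2 -> R1=(0,0,0) R2=(0,0,0)
Op 2: inc R0 by 3 -> R0=(3,0,0) value=3
Op 3: merge R1<->R2 -> R1=(0,0,0) R2=(0,0,0)
Op 4: merge R2<->R1 -> R2=(0,0,0) R1=(0,0,0)
Op 5: merge R0<->R1 -> R0=(3,0,0) R1=(3,0,0)
Op 6: merge R0<->R1 -> R0=(3,0,0) R1=(3,0,0)

Answer: 3 0 0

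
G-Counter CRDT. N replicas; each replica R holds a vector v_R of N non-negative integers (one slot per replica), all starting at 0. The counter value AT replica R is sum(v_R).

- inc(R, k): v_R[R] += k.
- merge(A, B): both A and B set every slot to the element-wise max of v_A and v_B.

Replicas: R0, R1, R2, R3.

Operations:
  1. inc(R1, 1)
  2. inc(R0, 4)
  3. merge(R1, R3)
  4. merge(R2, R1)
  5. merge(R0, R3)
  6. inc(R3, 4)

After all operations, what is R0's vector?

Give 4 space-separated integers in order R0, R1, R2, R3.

Answer: 4 1 0 0

Derivation:
Op 1: inc R1 by 1 -> R1=(0,1,0,0) value=1
Op 2: inc R0 by 4 -> R0=(4,0,0,0) value=4
Op 3: merge R1<->R3 -> R1=(0,1,0,0) R3=(0,1,0,0)
Op 4: merge R2<->R1 -> R2=(0,1,0,0) R1=(0,1,0,0)
Op 5: merge R0<->R3 -> R0=(4,1,0,0) R3=(4,1,0,0)
Op 6: inc R3 by 4 -> R3=(4,1,0,4) value=9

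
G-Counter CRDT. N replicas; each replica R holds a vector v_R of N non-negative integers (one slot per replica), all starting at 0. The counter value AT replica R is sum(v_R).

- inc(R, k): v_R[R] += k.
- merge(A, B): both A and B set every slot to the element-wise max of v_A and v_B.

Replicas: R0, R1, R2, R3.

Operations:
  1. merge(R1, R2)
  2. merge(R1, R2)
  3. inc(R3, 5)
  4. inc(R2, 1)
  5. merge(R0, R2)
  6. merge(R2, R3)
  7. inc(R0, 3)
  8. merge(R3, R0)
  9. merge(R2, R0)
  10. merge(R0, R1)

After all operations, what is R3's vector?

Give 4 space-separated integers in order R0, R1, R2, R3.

Op 1: merge R1<->R2 -> R1=(0,0,0,0) R2=(0,0,0,0)
Op 2: merge R1<->R2 -> R1=(0,0,0,0) R2=(0,0,0,0)
Op 3: inc R3 by 5 -> R3=(0,0,0,5) value=5
Op 4: inc R2 by 1 -> R2=(0,0,1,0) value=1
Op 5: merge R0<->R2 -> R0=(0,0,1,0) R2=(0,0,1,0)
Op 6: merge R2<->R3 -> R2=(0,0,1,5) R3=(0,0,1,5)
Op 7: inc R0 by 3 -> R0=(3,0,1,0) value=4
Op 8: merge R3<->R0 -> R3=(3,0,1,5) R0=(3,0,1,5)
Op 9: merge R2<->R0 -> R2=(3,0,1,5) R0=(3,0,1,5)
Op 10: merge R0<->R1 -> R0=(3,0,1,5) R1=(3,0,1,5)

Answer: 3 0 1 5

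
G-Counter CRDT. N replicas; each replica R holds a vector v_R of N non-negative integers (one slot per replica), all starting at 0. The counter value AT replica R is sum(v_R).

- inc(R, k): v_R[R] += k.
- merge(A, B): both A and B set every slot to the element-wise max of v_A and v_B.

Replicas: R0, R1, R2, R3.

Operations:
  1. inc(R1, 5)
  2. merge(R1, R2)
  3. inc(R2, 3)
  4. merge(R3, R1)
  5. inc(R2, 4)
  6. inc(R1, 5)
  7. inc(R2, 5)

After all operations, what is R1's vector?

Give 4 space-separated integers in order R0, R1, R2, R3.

Op 1: inc R1 by 5 -> R1=(0,5,0,0) value=5
Op 2: merge R1<->R2 -> R1=(0,5,0,0) R2=(0,5,0,0)
Op 3: inc R2 by 3 -> R2=(0,5,3,0) value=8
Op 4: merge R3<->R1 -> R3=(0,5,0,0) R1=(0,5,0,0)
Op 5: inc R2 by 4 -> R2=(0,5,7,0) value=12
Op 6: inc R1 by 5 -> R1=(0,10,0,0) value=10
Op 7: inc R2 by 5 -> R2=(0,5,12,0) value=17

Answer: 0 10 0 0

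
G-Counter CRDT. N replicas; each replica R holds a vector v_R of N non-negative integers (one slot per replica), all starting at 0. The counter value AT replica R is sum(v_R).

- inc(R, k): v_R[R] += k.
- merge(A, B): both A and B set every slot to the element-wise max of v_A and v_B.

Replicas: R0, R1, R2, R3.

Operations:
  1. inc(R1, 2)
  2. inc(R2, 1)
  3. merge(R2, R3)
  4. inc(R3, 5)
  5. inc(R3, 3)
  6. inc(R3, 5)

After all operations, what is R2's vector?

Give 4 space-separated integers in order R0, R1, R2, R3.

Answer: 0 0 1 0

Derivation:
Op 1: inc R1 by 2 -> R1=(0,2,0,0) value=2
Op 2: inc R2 by 1 -> R2=(0,0,1,0) value=1
Op 3: merge R2<->R3 -> R2=(0,0,1,0) R3=(0,0,1,0)
Op 4: inc R3 by 5 -> R3=(0,0,1,5) value=6
Op 5: inc R3 by 3 -> R3=(0,0,1,8) value=9
Op 6: inc R3 by 5 -> R3=(0,0,1,13) value=14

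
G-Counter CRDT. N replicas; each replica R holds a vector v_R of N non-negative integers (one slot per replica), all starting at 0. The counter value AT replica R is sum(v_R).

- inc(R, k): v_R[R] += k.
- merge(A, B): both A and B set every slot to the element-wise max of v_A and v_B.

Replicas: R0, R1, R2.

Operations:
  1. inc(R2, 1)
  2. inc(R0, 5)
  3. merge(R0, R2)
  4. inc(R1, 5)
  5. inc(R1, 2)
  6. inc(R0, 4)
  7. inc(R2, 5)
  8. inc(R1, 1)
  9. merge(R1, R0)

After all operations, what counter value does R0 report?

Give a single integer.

Op 1: inc R2 by 1 -> R2=(0,0,1) value=1
Op 2: inc R0 by 5 -> R0=(5,0,0) value=5
Op 3: merge R0<->R2 -> R0=(5,0,1) R2=(5,0,1)
Op 4: inc R1 by 5 -> R1=(0,5,0) value=5
Op 5: inc R1 by 2 -> R1=(0,7,0) value=7
Op 6: inc R0 by 4 -> R0=(9,0,1) value=10
Op 7: inc R2 by 5 -> R2=(5,0,6) value=11
Op 8: inc R1 by 1 -> R1=(0,8,0) value=8
Op 9: merge R1<->R0 -> R1=(9,8,1) R0=(9,8,1)

Answer: 18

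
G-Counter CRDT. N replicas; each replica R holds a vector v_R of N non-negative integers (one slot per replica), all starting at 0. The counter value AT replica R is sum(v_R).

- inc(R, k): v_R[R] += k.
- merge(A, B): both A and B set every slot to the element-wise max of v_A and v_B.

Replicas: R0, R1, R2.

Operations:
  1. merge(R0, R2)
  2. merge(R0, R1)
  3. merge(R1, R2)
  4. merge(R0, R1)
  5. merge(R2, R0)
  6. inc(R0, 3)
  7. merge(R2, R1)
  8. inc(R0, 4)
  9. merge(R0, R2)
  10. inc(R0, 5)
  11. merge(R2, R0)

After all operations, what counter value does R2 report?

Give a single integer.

Answer: 12

Derivation:
Op 1: merge R0<->R2 -> R0=(0,0,0) R2=(0,0,0)
Op 2: merge R0<->R1 -> R0=(0,0,0) R1=(0,0,0)
Op 3: merge R1<->R2 -> R1=(0,0,0) R2=(0,0,0)
Op 4: merge R0<->R1 -> R0=(0,0,0) R1=(0,0,0)
Op 5: merge R2<->R0 -> R2=(0,0,0) R0=(0,0,0)
Op 6: inc R0 by 3 -> R0=(3,0,0) value=3
Op 7: merge R2<->R1 -> R2=(0,0,0) R1=(0,0,0)
Op 8: inc R0 by 4 -> R0=(7,0,0) value=7
Op 9: merge R0<->R2 -> R0=(7,0,0) R2=(7,0,0)
Op 10: inc R0 by 5 -> R0=(12,0,0) value=12
Op 11: merge R2<->R0 -> R2=(12,0,0) R0=(12,0,0)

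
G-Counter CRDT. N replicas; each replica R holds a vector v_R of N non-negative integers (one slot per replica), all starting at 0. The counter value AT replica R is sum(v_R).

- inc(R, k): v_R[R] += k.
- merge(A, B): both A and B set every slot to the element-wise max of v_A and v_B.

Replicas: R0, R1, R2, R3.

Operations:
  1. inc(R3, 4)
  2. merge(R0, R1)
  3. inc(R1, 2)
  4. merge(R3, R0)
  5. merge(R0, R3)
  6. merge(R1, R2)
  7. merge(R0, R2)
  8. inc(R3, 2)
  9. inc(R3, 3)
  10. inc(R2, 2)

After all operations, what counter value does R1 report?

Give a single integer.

Op 1: inc R3 by 4 -> R3=(0,0,0,4) value=4
Op 2: merge R0<->R1 -> R0=(0,0,0,0) R1=(0,0,0,0)
Op 3: inc R1 by 2 -> R1=(0,2,0,0) value=2
Op 4: merge R3<->R0 -> R3=(0,0,0,4) R0=(0,0,0,4)
Op 5: merge R0<->R3 -> R0=(0,0,0,4) R3=(0,0,0,4)
Op 6: merge R1<->R2 -> R1=(0,2,0,0) R2=(0,2,0,0)
Op 7: merge R0<->R2 -> R0=(0,2,0,4) R2=(0,2,0,4)
Op 8: inc R3 by 2 -> R3=(0,0,0,6) value=6
Op 9: inc R3 by 3 -> R3=(0,0,0,9) value=9
Op 10: inc R2 by 2 -> R2=(0,2,2,4) value=8

Answer: 2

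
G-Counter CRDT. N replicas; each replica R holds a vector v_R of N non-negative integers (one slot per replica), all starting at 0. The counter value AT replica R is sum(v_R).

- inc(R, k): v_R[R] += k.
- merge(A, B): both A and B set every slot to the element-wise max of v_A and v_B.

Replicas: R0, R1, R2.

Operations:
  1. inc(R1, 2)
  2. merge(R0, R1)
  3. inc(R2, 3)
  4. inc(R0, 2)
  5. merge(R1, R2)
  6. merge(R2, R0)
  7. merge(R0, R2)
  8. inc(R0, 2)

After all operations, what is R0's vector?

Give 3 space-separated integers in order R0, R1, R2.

Op 1: inc R1 by 2 -> R1=(0,2,0) value=2
Op 2: merge R0<->R1 -> R0=(0,2,0) R1=(0,2,0)
Op 3: inc R2 by 3 -> R2=(0,0,3) value=3
Op 4: inc R0 by 2 -> R0=(2,2,0) value=4
Op 5: merge R1<->R2 -> R1=(0,2,3) R2=(0,2,3)
Op 6: merge R2<->R0 -> R2=(2,2,3) R0=(2,2,3)
Op 7: merge R0<->R2 -> R0=(2,2,3) R2=(2,2,3)
Op 8: inc R0 by 2 -> R0=(4,2,3) value=9

Answer: 4 2 3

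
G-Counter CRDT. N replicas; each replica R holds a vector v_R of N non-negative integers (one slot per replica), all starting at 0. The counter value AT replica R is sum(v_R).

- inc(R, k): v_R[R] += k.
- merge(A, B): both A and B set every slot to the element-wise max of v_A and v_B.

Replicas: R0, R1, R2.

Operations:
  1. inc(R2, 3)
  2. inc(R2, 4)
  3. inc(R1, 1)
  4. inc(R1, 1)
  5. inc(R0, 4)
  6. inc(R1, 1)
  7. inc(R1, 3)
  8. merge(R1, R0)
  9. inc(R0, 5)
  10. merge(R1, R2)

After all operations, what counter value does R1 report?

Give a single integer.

Op 1: inc R2 by 3 -> R2=(0,0,3) value=3
Op 2: inc R2 by 4 -> R2=(0,0,7) value=7
Op 3: inc R1 by 1 -> R1=(0,1,0) value=1
Op 4: inc R1 by 1 -> R1=(0,2,0) value=2
Op 5: inc R0 by 4 -> R0=(4,0,0) value=4
Op 6: inc R1 by 1 -> R1=(0,3,0) value=3
Op 7: inc R1 by 3 -> R1=(0,6,0) value=6
Op 8: merge R1<->R0 -> R1=(4,6,0) R0=(4,6,0)
Op 9: inc R0 by 5 -> R0=(9,6,0) value=15
Op 10: merge R1<->R2 -> R1=(4,6,7) R2=(4,6,7)

Answer: 17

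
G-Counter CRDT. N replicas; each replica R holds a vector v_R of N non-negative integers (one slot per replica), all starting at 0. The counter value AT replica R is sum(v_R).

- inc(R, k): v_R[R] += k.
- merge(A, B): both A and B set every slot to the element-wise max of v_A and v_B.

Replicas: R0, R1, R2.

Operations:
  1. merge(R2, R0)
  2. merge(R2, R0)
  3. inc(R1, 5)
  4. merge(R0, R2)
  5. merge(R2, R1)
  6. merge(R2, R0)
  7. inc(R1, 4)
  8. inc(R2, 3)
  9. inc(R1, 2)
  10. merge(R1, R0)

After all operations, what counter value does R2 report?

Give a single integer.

Answer: 8

Derivation:
Op 1: merge R2<->R0 -> R2=(0,0,0) R0=(0,0,0)
Op 2: merge R2<->R0 -> R2=(0,0,0) R0=(0,0,0)
Op 3: inc R1 by 5 -> R1=(0,5,0) value=5
Op 4: merge R0<->R2 -> R0=(0,0,0) R2=(0,0,0)
Op 5: merge R2<->R1 -> R2=(0,5,0) R1=(0,5,0)
Op 6: merge R2<->R0 -> R2=(0,5,0) R0=(0,5,0)
Op 7: inc R1 by 4 -> R1=(0,9,0) value=9
Op 8: inc R2 by 3 -> R2=(0,5,3) value=8
Op 9: inc R1 by 2 -> R1=(0,11,0) value=11
Op 10: merge R1<->R0 -> R1=(0,11,0) R0=(0,11,0)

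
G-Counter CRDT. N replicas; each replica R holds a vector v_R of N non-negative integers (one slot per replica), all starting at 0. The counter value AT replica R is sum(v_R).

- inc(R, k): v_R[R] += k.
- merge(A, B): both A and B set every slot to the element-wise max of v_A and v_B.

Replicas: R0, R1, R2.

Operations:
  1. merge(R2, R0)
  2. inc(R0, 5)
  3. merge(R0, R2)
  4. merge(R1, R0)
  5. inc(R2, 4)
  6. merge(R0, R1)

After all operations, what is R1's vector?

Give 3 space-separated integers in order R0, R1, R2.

Op 1: merge R2<->R0 -> R2=(0,0,0) R0=(0,0,0)
Op 2: inc R0 by 5 -> R0=(5,0,0) value=5
Op 3: merge R0<->R2 -> R0=(5,0,0) R2=(5,0,0)
Op 4: merge R1<->R0 -> R1=(5,0,0) R0=(5,0,0)
Op 5: inc R2 by 4 -> R2=(5,0,4) value=9
Op 6: merge R0<->R1 -> R0=(5,0,0) R1=(5,0,0)

Answer: 5 0 0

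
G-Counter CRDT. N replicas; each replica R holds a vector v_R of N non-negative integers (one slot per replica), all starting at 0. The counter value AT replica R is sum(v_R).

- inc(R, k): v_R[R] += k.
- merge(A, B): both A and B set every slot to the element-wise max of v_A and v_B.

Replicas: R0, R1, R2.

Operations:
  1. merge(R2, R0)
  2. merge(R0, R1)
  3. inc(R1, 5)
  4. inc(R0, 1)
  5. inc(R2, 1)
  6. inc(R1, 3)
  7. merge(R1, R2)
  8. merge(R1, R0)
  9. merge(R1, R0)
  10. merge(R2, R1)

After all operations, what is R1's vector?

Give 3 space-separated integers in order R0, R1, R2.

Answer: 1 8 1

Derivation:
Op 1: merge R2<->R0 -> R2=(0,0,0) R0=(0,0,0)
Op 2: merge R0<->R1 -> R0=(0,0,0) R1=(0,0,0)
Op 3: inc R1 by 5 -> R1=(0,5,0) value=5
Op 4: inc R0 by 1 -> R0=(1,0,0) value=1
Op 5: inc R2 by 1 -> R2=(0,0,1) value=1
Op 6: inc R1 by 3 -> R1=(0,8,0) value=8
Op 7: merge R1<->R2 -> R1=(0,8,1) R2=(0,8,1)
Op 8: merge R1<->R0 -> R1=(1,8,1) R0=(1,8,1)
Op 9: merge R1<->R0 -> R1=(1,8,1) R0=(1,8,1)
Op 10: merge R2<->R1 -> R2=(1,8,1) R1=(1,8,1)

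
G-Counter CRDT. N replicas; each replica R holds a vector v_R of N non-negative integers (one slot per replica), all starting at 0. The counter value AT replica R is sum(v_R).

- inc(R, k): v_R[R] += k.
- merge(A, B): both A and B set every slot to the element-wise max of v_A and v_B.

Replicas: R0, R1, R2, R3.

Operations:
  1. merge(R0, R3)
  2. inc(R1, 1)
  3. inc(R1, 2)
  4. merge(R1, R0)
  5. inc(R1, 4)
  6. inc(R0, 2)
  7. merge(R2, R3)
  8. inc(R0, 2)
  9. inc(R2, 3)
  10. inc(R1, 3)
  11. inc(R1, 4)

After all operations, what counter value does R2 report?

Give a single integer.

Answer: 3

Derivation:
Op 1: merge R0<->R3 -> R0=(0,0,0,0) R3=(0,0,0,0)
Op 2: inc R1 by 1 -> R1=(0,1,0,0) value=1
Op 3: inc R1 by 2 -> R1=(0,3,0,0) value=3
Op 4: merge R1<->R0 -> R1=(0,3,0,0) R0=(0,3,0,0)
Op 5: inc R1 by 4 -> R1=(0,7,0,0) value=7
Op 6: inc R0 by 2 -> R0=(2,3,0,0) value=5
Op 7: merge R2<->R3 -> R2=(0,0,0,0) R3=(0,0,0,0)
Op 8: inc R0 by 2 -> R0=(4,3,0,0) value=7
Op 9: inc R2 by 3 -> R2=(0,0,3,0) value=3
Op 10: inc R1 by 3 -> R1=(0,10,0,0) value=10
Op 11: inc R1 by 4 -> R1=(0,14,0,0) value=14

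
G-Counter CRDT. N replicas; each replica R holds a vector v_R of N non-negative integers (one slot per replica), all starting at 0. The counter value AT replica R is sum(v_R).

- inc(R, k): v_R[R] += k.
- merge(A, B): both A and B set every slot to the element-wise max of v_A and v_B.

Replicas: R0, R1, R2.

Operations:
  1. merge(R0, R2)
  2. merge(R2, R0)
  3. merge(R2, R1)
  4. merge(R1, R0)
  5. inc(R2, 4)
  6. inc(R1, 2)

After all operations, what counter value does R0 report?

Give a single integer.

Op 1: merge R0<->R2 -> R0=(0,0,0) R2=(0,0,0)
Op 2: merge R2<->R0 -> R2=(0,0,0) R0=(0,0,0)
Op 3: merge R2<->R1 -> R2=(0,0,0) R1=(0,0,0)
Op 4: merge R1<->R0 -> R1=(0,0,0) R0=(0,0,0)
Op 5: inc R2 by 4 -> R2=(0,0,4) value=4
Op 6: inc R1 by 2 -> R1=(0,2,0) value=2

Answer: 0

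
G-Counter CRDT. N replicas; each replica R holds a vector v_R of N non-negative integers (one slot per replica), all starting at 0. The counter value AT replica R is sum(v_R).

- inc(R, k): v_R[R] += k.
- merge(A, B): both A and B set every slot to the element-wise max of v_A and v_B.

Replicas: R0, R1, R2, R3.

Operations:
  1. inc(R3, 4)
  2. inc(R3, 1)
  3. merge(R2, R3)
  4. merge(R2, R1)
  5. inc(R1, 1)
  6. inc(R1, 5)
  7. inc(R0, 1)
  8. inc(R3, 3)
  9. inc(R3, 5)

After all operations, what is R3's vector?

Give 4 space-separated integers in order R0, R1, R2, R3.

Op 1: inc R3 by 4 -> R3=(0,0,0,4) value=4
Op 2: inc R3 by 1 -> R3=(0,0,0,5) value=5
Op 3: merge R2<->R3 -> R2=(0,0,0,5) R3=(0,0,0,5)
Op 4: merge R2<->R1 -> R2=(0,0,0,5) R1=(0,0,0,5)
Op 5: inc R1 by 1 -> R1=(0,1,0,5) value=6
Op 6: inc R1 by 5 -> R1=(0,6,0,5) value=11
Op 7: inc R0 by 1 -> R0=(1,0,0,0) value=1
Op 8: inc R3 by 3 -> R3=(0,0,0,8) value=8
Op 9: inc R3 by 5 -> R3=(0,0,0,13) value=13

Answer: 0 0 0 13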